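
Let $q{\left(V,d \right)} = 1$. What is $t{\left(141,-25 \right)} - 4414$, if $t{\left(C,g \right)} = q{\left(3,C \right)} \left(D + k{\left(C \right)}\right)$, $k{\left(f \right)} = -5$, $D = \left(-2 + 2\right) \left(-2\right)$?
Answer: $-4419$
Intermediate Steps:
$D = 0$ ($D = 0 \left(-2\right) = 0$)
$t{\left(C,g \right)} = -5$ ($t{\left(C,g \right)} = 1 \left(0 - 5\right) = 1 \left(-5\right) = -5$)
$t{\left(141,-25 \right)} - 4414 = -5 - 4414 = -4419$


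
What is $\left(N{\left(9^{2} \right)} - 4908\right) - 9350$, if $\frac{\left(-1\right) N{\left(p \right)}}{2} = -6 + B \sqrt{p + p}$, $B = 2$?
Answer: $-14246 - 36 \sqrt{2} \approx -14297.0$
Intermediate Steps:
$N{\left(p \right)} = 12 - 4 \sqrt{2} \sqrt{p}$ ($N{\left(p \right)} = - 2 \left(-6 + 2 \sqrt{p + p}\right) = - 2 \left(-6 + 2 \sqrt{2 p}\right) = - 2 \left(-6 + 2 \sqrt{2} \sqrt{p}\right) = 12 - 4 \sqrt{2} \sqrt{p}$)
$\left(N{\left(9^{2} \right)} - 4908\right) - 9350 = \left(\left(12 - 4 \sqrt{2} \sqrt{9^{2}}\right) - 4908\right) - 9350 = \left(\left(12 - 4 \sqrt{2} \sqrt{81}\right) - 4908\right) - 9350 = \left(\left(12 - 4 \sqrt{2} \cdot 9\right) - 4908\right) - 9350 = \left(\left(12 - 36 \sqrt{2}\right) - 4908\right) - 9350 = \left(-4896 - 36 \sqrt{2}\right) - 9350 = -14246 - 36 \sqrt{2}$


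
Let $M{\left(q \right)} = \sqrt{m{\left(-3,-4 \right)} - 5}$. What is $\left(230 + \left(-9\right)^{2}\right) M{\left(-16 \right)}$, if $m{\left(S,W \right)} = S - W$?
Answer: $622 i \approx 622.0 i$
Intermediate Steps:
$M{\left(q \right)} = 2 i$ ($M{\left(q \right)} = \sqrt{\left(-3 - -4\right) - 5} = \sqrt{\left(-3 + 4\right) - 5} = \sqrt{1 - 5} = \sqrt{-4} = 2 i$)
$\left(230 + \left(-9\right)^{2}\right) M{\left(-16 \right)} = \left(230 + \left(-9\right)^{2}\right) 2 i = \left(230 + 81\right) 2 i = 311 \cdot 2 i = 622 i$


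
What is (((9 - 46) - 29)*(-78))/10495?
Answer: 5148/10495 ≈ 0.49052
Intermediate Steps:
(((9 - 46) - 29)*(-78))/10495 = ((-37 - 29)*(-78))*(1/10495) = -66*(-78)*(1/10495) = 5148*(1/10495) = 5148/10495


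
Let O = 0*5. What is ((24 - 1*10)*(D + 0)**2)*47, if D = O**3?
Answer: 0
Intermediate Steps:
O = 0
D = 0 (D = 0**3 = 0)
((24 - 1*10)*(D + 0)**2)*47 = ((24 - 1*10)*(0 + 0)**2)*47 = ((24 - 10)*0**2)*47 = (14*0)*47 = 0*47 = 0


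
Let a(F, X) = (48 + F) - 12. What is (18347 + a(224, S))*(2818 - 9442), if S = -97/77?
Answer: -123252768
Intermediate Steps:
S = -97/77 (S = -97*1/77 = -97/77 ≈ -1.2597)
a(F, X) = 36 + F
(18347 + a(224, S))*(2818 - 9442) = (18347 + (36 + 224))*(2818 - 9442) = (18347 + 260)*(-6624) = 18607*(-6624) = -123252768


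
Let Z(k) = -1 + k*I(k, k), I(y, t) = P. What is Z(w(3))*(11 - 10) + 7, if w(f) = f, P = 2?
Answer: 12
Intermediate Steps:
I(y, t) = 2
Z(k) = -1 + 2*k (Z(k) = -1 + k*2 = -1 + 2*k)
Z(w(3))*(11 - 10) + 7 = (-1 + 2*3)*(11 - 10) + 7 = (-1 + 6)*1 + 7 = 5*1 + 7 = 5 + 7 = 12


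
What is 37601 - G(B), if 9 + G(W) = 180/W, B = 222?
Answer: 1391540/37 ≈ 37609.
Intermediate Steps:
G(W) = -9 + 180/W
37601 - G(B) = 37601 - (-9 + 180/222) = 37601 - (-9 + 180*(1/222)) = 37601 - (-9 + 30/37) = 37601 - 1*(-303/37) = 37601 + 303/37 = 1391540/37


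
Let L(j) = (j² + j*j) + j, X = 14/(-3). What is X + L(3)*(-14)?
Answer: -896/3 ≈ -298.67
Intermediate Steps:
X = -14/3 (X = 14*(-⅓) = -14/3 ≈ -4.6667)
L(j) = j + 2*j² (L(j) = (j² + j²) + j = 2*j² + j = j + 2*j²)
X + L(3)*(-14) = -14/3 + (3*(1 + 2*3))*(-14) = -14/3 + (3*(1 + 6))*(-14) = -14/3 + (3*7)*(-14) = -14/3 + 21*(-14) = -14/3 - 294 = -896/3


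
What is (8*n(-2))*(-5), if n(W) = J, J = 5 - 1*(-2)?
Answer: -280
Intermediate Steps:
J = 7 (J = 5 + 2 = 7)
n(W) = 7
(8*n(-2))*(-5) = (8*7)*(-5) = 56*(-5) = -280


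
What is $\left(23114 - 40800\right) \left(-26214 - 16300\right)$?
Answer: $751902604$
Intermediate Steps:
$\left(23114 - 40800\right) \left(-26214 - 16300\right) = \left(-17686\right) \left(-42514\right) = 751902604$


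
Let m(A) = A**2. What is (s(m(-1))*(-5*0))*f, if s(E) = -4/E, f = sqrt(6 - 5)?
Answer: 0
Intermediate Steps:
f = 1 (f = sqrt(1) = 1)
(s(m(-1))*(-5*0))*f = ((-4/((-1)**2))*(-5*0))*1 = (-4/1*0)*1 = (-4*1*0)*1 = -4*0*1 = 0*1 = 0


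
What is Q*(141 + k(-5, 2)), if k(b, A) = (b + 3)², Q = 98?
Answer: 14210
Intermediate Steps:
k(b, A) = (3 + b)²
Q*(141 + k(-5, 2)) = 98*(141 + (3 - 5)²) = 98*(141 + (-2)²) = 98*(141 + 4) = 98*145 = 14210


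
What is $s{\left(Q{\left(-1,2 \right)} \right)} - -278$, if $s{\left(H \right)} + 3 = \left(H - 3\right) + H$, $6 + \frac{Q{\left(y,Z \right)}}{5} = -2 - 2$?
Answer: $172$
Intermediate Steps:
$Q{\left(y,Z \right)} = -50$ ($Q{\left(y,Z \right)} = -30 + 5 \left(-2 - 2\right) = -30 + 5 \left(-4\right) = -30 - 20 = -50$)
$s{\left(H \right)} = -6 + 2 H$ ($s{\left(H \right)} = -3 + \left(\left(H - 3\right) + H\right) = -3 + \left(\left(-3 + H\right) + H\right) = -3 + \left(-3 + 2 H\right) = -6 + 2 H$)
$s{\left(Q{\left(-1,2 \right)} \right)} - -278 = \left(-6 + 2 \left(-50\right)\right) - -278 = \left(-6 - 100\right) + 278 = -106 + 278 = 172$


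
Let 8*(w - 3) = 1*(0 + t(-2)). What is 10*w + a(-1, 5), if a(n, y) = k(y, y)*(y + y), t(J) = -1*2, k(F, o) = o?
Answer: 155/2 ≈ 77.500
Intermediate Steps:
t(J) = -2
a(n, y) = 2*y² (a(n, y) = y*(y + y) = y*(2*y) = 2*y²)
w = 11/4 (w = 3 + (1*(0 - 2))/8 = 3 + (1*(-2))/8 = 3 + (⅛)*(-2) = 3 - ¼ = 11/4 ≈ 2.7500)
10*w + a(-1, 5) = 10*(11/4) + 2*5² = 55/2 + 2*25 = 55/2 + 50 = 155/2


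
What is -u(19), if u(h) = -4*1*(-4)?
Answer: -16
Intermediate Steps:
u(h) = 16 (u(h) = -4*(-4) = 16)
-u(19) = -1*16 = -16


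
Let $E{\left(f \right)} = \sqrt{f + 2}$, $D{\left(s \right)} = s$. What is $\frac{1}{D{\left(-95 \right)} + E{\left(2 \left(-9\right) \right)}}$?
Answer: $- \frac{95}{9041} - \frac{4 i}{9041} \approx -0.010508 - 0.00044243 i$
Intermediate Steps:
$E{\left(f \right)} = \sqrt{2 + f}$
$\frac{1}{D{\left(-95 \right)} + E{\left(2 \left(-9\right) \right)}} = \frac{1}{-95 + \sqrt{2 + 2 \left(-9\right)}} = \frac{1}{-95 + \sqrt{2 - 18}} = \frac{1}{-95 + \sqrt{-16}} = \frac{1}{-95 + 4 i} = \frac{-95 - 4 i}{9041}$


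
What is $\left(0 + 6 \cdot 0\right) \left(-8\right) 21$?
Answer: $0$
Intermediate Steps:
$\left(0 + 6 \cdot 0\right) \left(-8\right) 21 = \left(0 + 0\right) \left(-8\right) 21 = 0 \left(-8\right) 21 = 0 \cdot 21 = 0$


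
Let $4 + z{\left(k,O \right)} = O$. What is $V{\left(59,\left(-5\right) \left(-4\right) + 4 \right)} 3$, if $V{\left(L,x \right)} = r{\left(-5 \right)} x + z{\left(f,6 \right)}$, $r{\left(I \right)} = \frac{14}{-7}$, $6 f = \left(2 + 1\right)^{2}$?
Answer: $-138$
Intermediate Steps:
$f = \frac{3}{2}$ ($f = \frac{\left(2 + 1\right)^{2}}{6} = \frac{3^{2}}{6} = \frac{1}{6} \cdot 9 = \frac{3}{2} \approx 1.5$)
$z{\left(k,O \right)} = -4 + O$
$r{\left(I \right)} = -2$ ($r{\left(I \right)} = 14 \left(- \frac{1}{7}\right) = -2$)
$V{\left(L,x \right)} = 2 - 2 x$ ($V{\left(L,x \right)} = - 2 x + \left(-4 + 6\right) = - 2 x + 2 = 2 - 2 x$)
$V{\left(59,\left(-5\right) \left(-4\right) + 4 \right)} 3 = \left(2 - 2 \left(\left(-5\right) \left(-4\right) + 4\right)\right) 3 = \left(2 - 2 \left(20 + 4\right)\right) 3 = \left(2 - 48\right) 3 = \left(-46\right) 3 = -138$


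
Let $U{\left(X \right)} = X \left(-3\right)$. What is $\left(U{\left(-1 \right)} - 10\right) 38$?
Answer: $-266$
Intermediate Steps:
$U{\left(X \right)} = - 3 X$
$\left(U{\left(-1 \right)} - 10\right) 38 = \left(\left(-3\right) \left(-1\right) - 10\right) 38 = \left(3 - 10\right) 38 = \left(-7\right) 38 = -266$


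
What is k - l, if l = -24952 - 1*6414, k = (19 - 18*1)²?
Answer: 31367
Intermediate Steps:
k = 1 (k = (19 - 18)² = 1² = 1)
l = -31366 (l = -24952 - 6414 = -31366)
k - l = 1 - 1*(-31366) = 1 + 31366 = 31367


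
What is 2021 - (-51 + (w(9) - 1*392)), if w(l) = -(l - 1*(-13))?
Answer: 2486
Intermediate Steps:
w(l) = -13 - l (w(l) = -(l + 13) = -(13 + l) = -13 - l)
2021 - (-51 + (w(9) - 1*392)) = 2021 - (-51 + ((-13 - 1*9) - 1*392)) = 2021 - (-51 + ((-13 - 9) - 392)) = 2021 - (-51 + (-22 - 392)) = 2021 - (-51 - 414) = 2021 - 1*(-465) = 2021 + 465 = 2486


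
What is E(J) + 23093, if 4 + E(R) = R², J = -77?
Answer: 29018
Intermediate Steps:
E(R) = -4 + R²
E(J) + 23093 = (-4 + (-77)²) + 23093 = (-4 + 5929) + 23093 = 5925 + 23093 = 29018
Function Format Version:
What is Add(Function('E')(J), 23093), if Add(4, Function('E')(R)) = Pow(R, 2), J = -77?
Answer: 29018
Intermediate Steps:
Function('E')(R) = Add(-4, Pow(R, 2))
Add(Function('E')(J), 23093) = Add(Add(-4, Pow(-77, 2)), 23093) = Add(Add(-4, 5929), 23093) = Add(5925, 23093) = 29018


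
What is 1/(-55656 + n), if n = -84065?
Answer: -1/139721 ≈ -7.1571e-6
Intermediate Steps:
1/(-55656 + n) = 1/(-55656 - 84065) = 1/(-139721) = -1/139721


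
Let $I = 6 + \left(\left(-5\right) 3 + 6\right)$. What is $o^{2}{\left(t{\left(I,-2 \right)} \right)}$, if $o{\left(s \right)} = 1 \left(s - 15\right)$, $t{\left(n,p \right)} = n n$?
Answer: $36$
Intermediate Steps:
$I = -3$ ($I = 6 + \left(-15 + 6\right) = 6 - 9 = -3$)
$t{\left(n,p \right)} = n^{2}$
$o{\left(s \right)} = -15 + s$ ($o{\left(s \right)} = 1 \left(-15 + s\right) = -15 + s$)
$o^{2}{\left(t{\left(I,-2 \right)} \right)} = \left(-15 + \left(-3\right)^{2}\right)^{2} = \left(-15 + 9\right)^{2} = \left(-6\right)^{2} = 36$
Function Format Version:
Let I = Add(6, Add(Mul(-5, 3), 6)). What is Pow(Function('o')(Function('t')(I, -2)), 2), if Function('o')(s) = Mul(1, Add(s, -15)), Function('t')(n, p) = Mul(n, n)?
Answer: 36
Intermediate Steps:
I = -3 (I = Add(6, Add(-15, 6)) = Add(6, -9) = -3)
Function('t')(n, p) = Pow(n, 2)
Function('o')(s) = Add(-15, s) (Function('o')(s) = Mul(1, Add(-15, s)) = Add(-15, s))
Pow(Function('o')(Function('t')(I, -2)), 2) = Pow(Add(-15, Pow(-3, 2)), 2) = Pow(Add(-15, 9), 2) = Pow(-6, 2) = 36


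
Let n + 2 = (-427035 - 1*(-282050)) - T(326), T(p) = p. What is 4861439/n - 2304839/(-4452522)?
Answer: -21310741029551/647009329386 ≈ -32.937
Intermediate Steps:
n = -145313 (n = -2 + ((-427035 - 1*(-282050)) - 1*326) = -2 + ((-427035 + 282050) - 326) = -2 + (-144985 - 326) = -2 - 145311 = -145313)
4861439/n - 2304839/(-4452522) = 4861439/(-145313) - 2304839/(-4452522) = 4861439*(-1/145313) - 2304839*(-1/4452522) = -4861439/145313 + 2304839/4452522 = -21310741029551/647009329386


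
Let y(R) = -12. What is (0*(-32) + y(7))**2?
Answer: 144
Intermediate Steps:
(0*(-32) + y(7))**2 = (0*(-32) - 12)**2 = (0 - 12)**2 = (-12)**2 = 144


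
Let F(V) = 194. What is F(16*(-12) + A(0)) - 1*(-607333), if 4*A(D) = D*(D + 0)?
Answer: 607527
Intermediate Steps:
A(D) = D²/4 (A(D) = (D*(D + 0))/4 = (D*D)/4 = D²/4)
F(16*(-12) + A(0)) - 1*(-607333) = 194 - 1*(-607333) = 194 + 607333 = 607527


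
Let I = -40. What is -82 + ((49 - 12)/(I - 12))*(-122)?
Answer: 125/26 ≈ 4.8077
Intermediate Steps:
-82 + ((49 - 12)/(I - 12))*(-122) = -82 + ((49 - 12)/(-40 - 12))*(-122) = -82 + (37/(-52))*(-122) = -82 + (37*(-1/52))*(-122) = -82 - 37/52*(-122) = -82 + 2257/26 = 125/26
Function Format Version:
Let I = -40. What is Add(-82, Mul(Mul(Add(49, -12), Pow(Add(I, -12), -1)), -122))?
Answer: Rational(125, 26) ≈ 4.8077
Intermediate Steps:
Add(-82, Mul(Mul(Add(49, -12), Pow(Add(I, -12), -1)), -122)) = Add(-82, Mul(Mul(Add(49, -12), Pow(Add(-40, -12), -1)), -122)) = Add(-82, Mul(Mul(37, Pow(-52, -1)), -122)) = Add(-82, Mul(Mul(37, Rational(-1, 52)), -122)) = Add(-82, Mul(Rational(-37, 52), -122)) = Add(-82, Rational(2257, 26)) = Rational(125, 26)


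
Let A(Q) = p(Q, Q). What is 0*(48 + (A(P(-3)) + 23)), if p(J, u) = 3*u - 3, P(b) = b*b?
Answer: 0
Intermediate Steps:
P(b) = b²
p(J, u) = -3 + 3*u
A(Q) = -3 + 3*Q
0*(48 + (A(P(-3)) + 23)) = 0*(48 + ((-3 + 3*(-3)²) + 23)) = 0*(48 + ((-3 + 3*9) + 23)) = 0*(48 + ((-3 + 27) + 23)) = 0*(48 + (24 + 23)) = 0*(48 + 47) = 0*95 = 0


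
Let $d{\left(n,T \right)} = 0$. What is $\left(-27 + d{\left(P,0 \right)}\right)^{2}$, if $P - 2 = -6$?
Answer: $729$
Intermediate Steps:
$P = -4$ ($P = 2 - 6 = -4$)
$\left(-27 + d{\left(P,0 \right)}\right)^{2} = \left(-27 + 0\right)^{2} = \left(-27\right)^{2} = 729$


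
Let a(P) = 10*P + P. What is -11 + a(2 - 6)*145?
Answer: -6391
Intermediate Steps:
a(P) = 11*P
-11 + a(2 - 6)*145 = -11 + (11*(2 - 6))*145 = -11 + (11*(-4))*145 = -11 - 44*145 = -11 - 6380 = -6391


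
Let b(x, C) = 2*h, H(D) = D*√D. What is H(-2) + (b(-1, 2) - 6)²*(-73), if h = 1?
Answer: -1168 - 2*I*√2 ≈ -1168.0 - 2.8284*I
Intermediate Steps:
H(D) = D^(3/2)
b(x, C) = 2 (b(x, C) = 2*1 = 2)
H(-2) + (b(-1, 2) - 6)²*(-73) = (-2)^(3/2) + (2 - 6)²*(-73) = -2*I*√2 + (-4)²*(-73) = -2*I*√2 + 16*(-73) = -2*I*√2 - 1168 = -1168 - 2*I*√2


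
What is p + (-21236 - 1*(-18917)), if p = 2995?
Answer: 676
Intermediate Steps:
p + (-21236 - 1*(-18917)) = 2995 + (-21236 - 1*(-18917)) = 2995 + (-21236 + 18917) = 2995 - 2319 = 676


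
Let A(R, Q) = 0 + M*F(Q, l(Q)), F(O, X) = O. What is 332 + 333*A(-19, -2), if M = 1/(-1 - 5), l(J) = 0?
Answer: 443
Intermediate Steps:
M = -⅙ (M = 1/(-6) = -⅙ ≈ -0.16667)
A(R, Q) = -Q/6 (A(R, Q) = 0 - Q/6 = -Q/6)
332 + 333*A(-19, -2) = 332 + 333*(-⅙*(-2)) = 332 + 333*(⅓) = 332 + 111 = 443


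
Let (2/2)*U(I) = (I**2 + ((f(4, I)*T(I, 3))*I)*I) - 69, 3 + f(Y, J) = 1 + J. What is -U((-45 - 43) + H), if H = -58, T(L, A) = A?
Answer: 9443057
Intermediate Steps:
f(Y, J) = -2 + J (f(Y, J) = -3 + (1 + J) = -2 + J)
U(I) = -69 + I**2 + I**2*(-6 + 3*I) (U(I) = (I**2 + (((-2 + I)*3)*I)*I) - 69 = (I**2 + ((-6 + 3*I)*I)*I) - 69 = (I**2 + (I*(-6 + 3*I))*I) - 69 = (I**2 + I**2*(-6 + 3*I)) - 69 = -69 + I**2 + I**2*(-6 + 3*I))
-U((-45 - 43) + H) = -(-69 - 5*((-45 - 43) - 58)**2 + 3*((-45 - 43) - 58)**3) = -(-69 - 5*(-88 - 58)**2 + 3*(-88 - 58)**3) = -(-69 - 5*(-146)**2 + 3*(-146)**3) = -(-69 - 5*21316 + 3*(-3112136)) = -(-69 - 106580 - 9336408) = -1*(-9443057) = 9443057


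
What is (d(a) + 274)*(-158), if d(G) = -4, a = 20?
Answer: -42660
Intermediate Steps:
(d(a) + 274)*(-158) = (-4 + 274)*(-158) = 270*(-158) = -42660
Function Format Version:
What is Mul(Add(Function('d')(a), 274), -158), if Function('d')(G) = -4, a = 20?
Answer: -42660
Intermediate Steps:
Mul(Add(Function('d')(a), 274), -158) = Mul(Add(-4, 274), -158) = Mul(270, -158) = -42660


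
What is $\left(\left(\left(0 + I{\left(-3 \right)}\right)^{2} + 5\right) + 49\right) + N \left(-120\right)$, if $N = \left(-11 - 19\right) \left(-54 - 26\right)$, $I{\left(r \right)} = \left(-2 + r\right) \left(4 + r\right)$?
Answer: $-287921$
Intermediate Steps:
$N = 2400$ ($N = \left(-30\right) \left(-80\right) = 2400$)
$\left(\left(\left(0 + I{\left(-3 \right)}\right)^{2} + 5\right) + 49\right) + N \left(-120\right) = \left(\left(\left(0 + \left(-8 + \left(-3\right)^{2} + 2 \left(-3\right)\right)\right)^{2} + 5\right) + 49\right) + 2400 \left(-120\right) = \left(\left(\left(0 - 5\right)^{2} + 5\right) + 49\right) - 288000 = \left(\left(\left(-5\right)^{2} + 5\right) + 49\right) - 288000 = \left(\left(25 + 5\right) + 49\right) - 288000 = \left(30 + 49\right) - 288000 = 79 - 288000 = -287921$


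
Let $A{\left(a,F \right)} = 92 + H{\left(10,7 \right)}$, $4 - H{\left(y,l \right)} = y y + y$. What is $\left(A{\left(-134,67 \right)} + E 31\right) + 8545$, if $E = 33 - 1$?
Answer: $9523$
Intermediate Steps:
$H{\left(y,l \right)} = 4 - y - y^{2}$ ($H{\left(y,l \right)} = 4 - \left(y y + y\right) = 4 - \left(y^{2} + y\right) = 4 - \left(y + y^{2}\right) = 4 - y - y^{2}$)
$A{\left(a,F \right)} = -14$ ($A{\left(a,F \right)} = 92 - 106 = -14$)
$E = 32$
$\left(A{\left(-134,67 \right)} + E 31\right) + 8545 = \left(-14 + 32 \cdot 31\right) + 8545 = \left(-14 + 992\right) + 8545 = 978 + 8545 = 9523$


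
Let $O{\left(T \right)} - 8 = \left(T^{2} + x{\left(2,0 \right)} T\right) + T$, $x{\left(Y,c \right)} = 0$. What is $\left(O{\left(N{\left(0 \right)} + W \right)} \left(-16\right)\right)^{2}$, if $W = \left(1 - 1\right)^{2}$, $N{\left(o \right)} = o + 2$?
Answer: $50176$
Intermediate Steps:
$N{\left(o \right)} = 2 + o$
$W = 0$ ($W = 0^{2} = 0$)
$O{\left(T \right)} = 8 + T + T^{2}$ ($O{\left(T \right)} = 8 + \left(\left(T^{2} + 0 T\right) + T\right) = 8 + \left(\left(T^{2} + 0\right) + T\right) = 8 + \left(T^{2} + T\right) = 8 + \left(T + T^{2}\right) = 8 + T + T^{2}$)
$\left(O{\left(N{\left(0 \right)} + W \right)} \left(-16\right)\right)^{2} = \left(\left(8 + \left(\left(2 + 0\right) + 0\right) + \left(\left(2 + 0\right) + 0\right)^{2}\right) \left(-16\right)\right)^{2} = \left(\left(8 + \left(2 + 0\right) + \left(2 + 0\right)^{2}\right) \left(-16\right)\right)^{2} = \left(\left(8 + 2 + 2^{2}\right) \left(-16\right)\right)^{2} = \left(\left(8 + 2 + 4\right) \left(-16\right)\right)^{2} = \left(14 \left(-16\right)\right)^{2} = \left(-224\right)^{2} = 50176$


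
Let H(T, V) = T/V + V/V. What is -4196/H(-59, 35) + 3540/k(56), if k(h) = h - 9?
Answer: 1746845/282 ≈ 6194.5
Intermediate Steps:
k(h) = -9 + h
H(T, V) = 1 + T/V (H(T, V) = T/V + 1 = 1 + T/V)
-4196/H(-59, 35) + 3540/k(56) = -4196*35/(-59 + 35) + 3540/(-9 + 56) = -4196/((1/35)*(-24)) + 3540/47 = -4196/(-24/35) + 3540*(1/47) = -4196*(-35/24) + 3540/47 = 36715/6 + 3540/47 = 1746845/282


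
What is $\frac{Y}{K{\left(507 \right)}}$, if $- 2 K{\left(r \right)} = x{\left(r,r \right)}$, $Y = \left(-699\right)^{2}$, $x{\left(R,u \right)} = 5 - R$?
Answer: $\frac{488601}{251} \approx 1946.6$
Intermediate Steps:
$Y = 488601$
$K{\left(r \right)} = - \frac{5}{2} + \frac{r}{2}$ ($K{\left(r \right)} = - \frac{5 - r}{2} = - \frac{5}{2} + \frac{r}{2}$)
$\frac{Y}{K{\left(507 \right)}} = \frac{488601}{- \frac{5}{2} + \frac{1}{2} \cdot 507} = \frac{488601}{- \frac{5}{2} + \frac{507}{2}} = \frac{488601}{251}$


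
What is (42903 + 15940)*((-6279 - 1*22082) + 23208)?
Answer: -303217979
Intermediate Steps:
(42903 + 15940)*((-6279 - 1*22082) + 23208) = 58843*((-6279 - 22082) + 23208) = 58843*(-28361 + 23208) = 58843*(-5153) = -303217979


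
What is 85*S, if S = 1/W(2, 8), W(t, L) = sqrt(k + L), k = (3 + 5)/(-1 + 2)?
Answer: 85/4 ≈ 21.250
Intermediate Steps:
k = 8 (k = 8/1 = 8*1 = 8)
W(t, L) = sqrt(8 + L)
S = 1/4 (S = 1/(sqrt(8 + 8)) = 1/(sqrt(16)) = 1/4 ≈ 0.25000)
85*S = 85*(1/4) = 85/4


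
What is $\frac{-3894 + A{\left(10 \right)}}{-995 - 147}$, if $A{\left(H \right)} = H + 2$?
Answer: $\frac{1941}{571} \approx 3.3993$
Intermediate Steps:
$A{\left(H \right)} = 2 + H$
$\frac{-3894 + A{\left(10 \right)}}{-995 - 147} = \frac{-3894 + \left(2 + 10\right)}{-995 - 147} = \frac{-3894 + 12}{-1142} = \left(-3882\right) \left(- \frac{1}{1142}\right) = \frac{1941}{571}$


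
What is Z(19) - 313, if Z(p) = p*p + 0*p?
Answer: 48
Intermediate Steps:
Z(p) = p² (Z(p) = p² + 0 = p²)
Z(19) - 313 = 19² - 313 = 361 - 313 = 48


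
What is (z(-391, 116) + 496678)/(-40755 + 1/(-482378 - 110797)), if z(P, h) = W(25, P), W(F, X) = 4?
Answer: -147309672675/12087423563 ≈ -12.187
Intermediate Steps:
z(P, h) = 4
(z(-391, 116) + 496678)/(-40755 + 1/(-482378 - 110797)) = (4 + 496678)/(-40755 + 1/(-482378 - 110797)) = 496682/(-40755 + 1/(-593175)) = 496682/(-40755 - 1/593175) = 496682/(-24174847126/593175) = 496682*(-593175/24174847126) = -147309672675/12087423563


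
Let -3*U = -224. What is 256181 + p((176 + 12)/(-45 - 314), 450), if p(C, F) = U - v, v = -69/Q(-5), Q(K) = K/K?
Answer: 768974/3 ≈ 2.5632e+5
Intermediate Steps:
U = 224/3 (U = -⅓*(-224) = 224/3 ≈ 74.667)
Q(K) = 1
v = -69 (v = -69/1 = -69*1 = -69)
p(C, F) = 431/3 (p(C, F) = 224/3 - 1*(-69) = 224/3 + 69 = 431/3)
256181 + p((176 + 12)/(-45 - 314), 450) = 256181 + 431/3 = 768974/3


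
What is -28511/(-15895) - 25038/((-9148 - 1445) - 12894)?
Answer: 355872289/124441955 ≈ 2.8597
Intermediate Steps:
-28511/(-15895) - 25038/((-9148 - 1445) - 12894) = -28511*(-1/15895) - 25038/(-10593 - 12894) = 28511/15895 - 25038/(-23487) = 28511/15895 - 25038*(-1/23487) = 28511/15895 + 8346/7829 = 355872289/124441955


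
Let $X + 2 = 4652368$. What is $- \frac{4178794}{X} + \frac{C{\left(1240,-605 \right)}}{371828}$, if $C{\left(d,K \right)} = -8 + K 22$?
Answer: $- \frac{403938206455}{432469986262} \approx -0.93403$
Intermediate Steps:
$X = 4652366$ ($X = -2 + 4652368 = 4652366$)
$C{\left(d,K \right)} = -8 + 22 K$
$- \frac{4178794}{X} + \frac{C{\left(1240,-605 \right)}}{371828} = - \frac{4178794}{4652366} + \frac{-8 + 22 \left(-605\right)}{371828} = \left(-4178794\right) \frac{1}{4652366} + \left(-8 - 13310\right) \frac{1}{371828} = - \frac{2089397}{2326183} - \frac{6659}{185914} = - \frac{403938206455}{432469986262}$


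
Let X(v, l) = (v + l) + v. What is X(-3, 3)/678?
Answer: -1/226 ≈ -0.0044248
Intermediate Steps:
X(v, l) = l + 2*v (X(v, l) = (l + v) + v = l + 2*v)
X(-3, 3)/678 = (3 + 2*(-3))/678 = (3 - 6)*(1/678) = -3*1/678 = -1/226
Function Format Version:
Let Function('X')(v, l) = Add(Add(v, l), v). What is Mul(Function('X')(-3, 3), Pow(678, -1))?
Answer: Rational(-1, 226) ≈ -0.0044248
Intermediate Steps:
Function('X')(v, l) = Add(l, Mul(2, v)) (Function('X')(v, l) = Add(Add(l, v), v) = Add(l, Mul(2, v)))
Mul(Function('X')(-3, 3), Pow(678, -1)) = Mul(Add(3, Mul(2, -3)), Pow(678, -1)) = Mul(Add(3, -6), Rational(1, 678)) = Mul(-3, Rational(1, 678)) = Rational(-1, 226)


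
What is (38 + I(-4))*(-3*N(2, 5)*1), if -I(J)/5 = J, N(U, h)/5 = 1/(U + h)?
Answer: -870/7 ≈ -124.29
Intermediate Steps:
N(U, h) = 5/(U + h)
I(J) = -5*J
(38 + I(-4))*(-3*N(2, 5)*1) = (38 - 5*(-4))*(-15/(2 + 5)*1) = (38 + 20)*(-15/7*1) = 58*(-15/7*1) = 58*(-15/7) = -870/7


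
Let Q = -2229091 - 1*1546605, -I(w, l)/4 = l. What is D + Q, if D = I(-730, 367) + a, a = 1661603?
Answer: -2115561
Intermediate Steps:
I(w, l) = -4*l
Q = -3775696 (Q = -2229091 - 1546605 = -3775696)
D = 1660135 (D = -4*367 + 1661603 = -1468 + 1661603 = 1660135)
D + Q = 1660135 - 3775696 = -2115561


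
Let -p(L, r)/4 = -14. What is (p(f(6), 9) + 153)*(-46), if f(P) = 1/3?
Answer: -9614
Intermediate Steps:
f(P) = ⅓
p(L, r) = 56 (p(L, r) = -4*(-14) = 56)
(p(f(6), 9) + 153)*(-46) = (56 + 153)*(-46) = 209*(-46) = -9614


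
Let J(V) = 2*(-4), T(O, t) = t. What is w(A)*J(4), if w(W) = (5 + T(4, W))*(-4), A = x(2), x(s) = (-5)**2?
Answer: 960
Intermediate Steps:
x(s) = 25
A = 25
J(V) = -8
w(W) = -20 - 4*W (w(W) = (5 + W)*(-4) = -20 - 4*W)
w(A)*J(4) = (-20 - 4*25)*(-8) = (-20 - 100)*(-8) = -120*(-8) = 960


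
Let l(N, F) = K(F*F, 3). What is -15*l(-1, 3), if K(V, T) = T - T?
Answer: 0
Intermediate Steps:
K(V, T) = 0
l(N, F) = 0
-15*l(-1, 3) = -15*0 = 0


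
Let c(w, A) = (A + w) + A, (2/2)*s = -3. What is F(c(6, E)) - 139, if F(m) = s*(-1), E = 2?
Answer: -136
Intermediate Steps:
s = -3
c(w, A) = w + 2*A
F(m) = 3 (F(m) = -3*(-1) = 3)
F(c(6, E)) - 139 = 3 - 139 = -136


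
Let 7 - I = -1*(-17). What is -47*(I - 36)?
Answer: 2162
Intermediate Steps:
I = -10 (I = 7 - (-1)*(-17) = 7 - 1*17 = 7 - 17 = -10)
-47*(I - 36) = -47*(-10 - 36) = -47*(-46) = 2162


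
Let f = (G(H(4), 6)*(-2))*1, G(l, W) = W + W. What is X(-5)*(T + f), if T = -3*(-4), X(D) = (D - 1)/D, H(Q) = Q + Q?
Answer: -72/5 ≈ -14.400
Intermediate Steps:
H(Q) = 2*Q
G(l, W) = 2*W
f = -24 (f = ((2*6)*(-2))*1 = (12*(-2))*1 = -24*1 = -24)
X(D) = (-1 + D)/D
T = 12
X(-5)*(T + f) = ((-1 - 5)/(-5))*(12 - 24) = -1/5*(-6)*(-12) = (6/5)*(-12) = -72/5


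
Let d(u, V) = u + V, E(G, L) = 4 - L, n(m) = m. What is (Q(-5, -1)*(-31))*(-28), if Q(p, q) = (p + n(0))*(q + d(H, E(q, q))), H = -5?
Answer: 4340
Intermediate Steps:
d(u, V) = V + u
Q(p, q) = -p (Q(p, q) = (p + 0)*(q + ((4 - q) - 5)) = p*(q + (-1 - q)) = p*(-1) = -p)
(Q(-5, -1)*(-31))*(-28) = (-1*(-5)*(-31))*(-28) = (5*(-31))*(-28) = -155*(-28) = 4340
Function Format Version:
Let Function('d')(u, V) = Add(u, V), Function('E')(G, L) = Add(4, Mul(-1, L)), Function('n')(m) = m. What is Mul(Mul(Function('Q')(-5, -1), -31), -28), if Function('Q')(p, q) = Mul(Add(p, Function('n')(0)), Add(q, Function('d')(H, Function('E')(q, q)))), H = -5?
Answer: 4340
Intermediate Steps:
Function('d')(u, V) = Add(V, u)
Function('Q')(p, q) = Mul(-1, p) (Function('Q')(p, q) = Mul(Add(p, 0), Add(q, Add(Add(4, Mul(-1, q)), -5))) = Mul(p, Add(q, Add(-1, Mul(-1, q)))) = Mul(p, -1) = Mul(-1, p))
Mul(Mul(Function('Q')(-5, -1), -31), -28) = Mul(Mul(Mul(-1, -5), -31), -28) = Mul(Mul(5, -31), -28) = Mul(-155, -28) = 4340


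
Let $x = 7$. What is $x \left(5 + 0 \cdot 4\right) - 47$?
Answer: $-12$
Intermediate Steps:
$x \left(5 + 0 \cdot 4\right) - 47 = 7 \left(5 + 0 \cdot 4\right) - 47 = 7 \left(5 + 0\right) - 47 = 7 \cdot 5 - 47 = 35 - 47 = -12$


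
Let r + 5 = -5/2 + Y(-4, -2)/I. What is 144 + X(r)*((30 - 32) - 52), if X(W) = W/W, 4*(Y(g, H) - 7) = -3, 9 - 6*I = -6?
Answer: 90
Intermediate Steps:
I = 5/2 (I = 3/2 - 1/6*(-6) = 3/2 + 1 = 5/2 ≈ 2.5000)
Y(g, H) = 25/4 (Y(g, H) = 7 + (1/4)*(-3) = 7 - 3/4 = 25/4)
r = -5 (r = -5 + (-5/2 + 25/(4*(5/2))) = -5 + (-5*1/2 + (25/4)*(2/5)) = -5 + (-5/2 + 5/2) = -5 + 0 = -5)
X(W) = 1
144 + X(r)*((30 - 32) - 52) = 144 + 1*((30 - 32) - 52) = 144 + 1*(-2 - 52) = 144 + 1*(-54) = 144 - 54 = 90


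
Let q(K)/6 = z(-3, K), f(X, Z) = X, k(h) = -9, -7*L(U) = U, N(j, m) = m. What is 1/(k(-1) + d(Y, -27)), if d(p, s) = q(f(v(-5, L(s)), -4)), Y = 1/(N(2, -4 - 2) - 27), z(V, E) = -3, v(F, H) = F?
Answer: -1/27 ≈ -0.037037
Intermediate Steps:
L(U) = -U/7
q(K) = -18 (q(K) = 6*(-3) = -18)
Y = -1/33 (Y = 1/((-4 - 2) - 27) = 1/(-6 - 27) = 1/(-33) = -1/33 ≈ -0.030303)
d(p, s) = -18
1/(k(-1) + d(Y, -27)) = 1/(-9 - 18) = 1/(-27) = -1/27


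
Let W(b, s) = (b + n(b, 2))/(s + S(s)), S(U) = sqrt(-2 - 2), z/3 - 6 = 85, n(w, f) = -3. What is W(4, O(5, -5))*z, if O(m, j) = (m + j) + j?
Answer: -1365/29 - 546*I/29 ≈ -47.069 - 18.828*I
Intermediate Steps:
O(m, j) = m + 2*j (O(m, j) = (j + m) + j = m + 2*j)
z = 273 (z = 18 + 3*85 = 18 + 255 = 273)
S(U) = 2*I (S(U) = sqrt(-4) = 2*I)
W(b, s) = (-3 + b)/(s + 2*I) (W(b, s) = (b - 3)/(s + 2*I) = (-3 + b)/(s + 2*I))
W(4, O(5, -5))*z = ((-3 + 4)/((5 + 2*(-5)) + 2*I))*273 = (1/((5 - 10) + 2*I))*273 = (1/(-5 + 2*I))*273 = (((-5 - 2*I)/29)*1)*273 = ((-5 - 2*I)/29)*273 = 273*(-5 - 2*I)/29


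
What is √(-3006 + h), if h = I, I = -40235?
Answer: I*√43241 ≈ 207.94*I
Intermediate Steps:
h = -40235
√(-3006 + h) = √(-3006 - 40235) = √(-43241) = I*√43241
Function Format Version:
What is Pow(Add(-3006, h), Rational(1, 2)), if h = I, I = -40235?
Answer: Mul(I, Pow(43241, Rational(1, 2))) ≈ Mul(207.94, I)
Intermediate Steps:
h = -40235
Pow(Add(-3006, h), Rational(1, 2)) = Pow(Add(-3006, -40235), Rational(1, 2)) = Pow(-43241, Rational(1, 2)) = Mul(I, Pow(43241, Rational(1, 2)))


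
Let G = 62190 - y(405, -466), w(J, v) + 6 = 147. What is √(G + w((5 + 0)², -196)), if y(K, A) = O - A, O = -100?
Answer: 27*√85 ≈ 248.93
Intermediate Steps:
y(K, A) = -100 - A
w(J, v) = 141 (w(J, v) = -6 + 147 = 141)
G = 61824 (G = 62190 - (-100 - 1*(-466)) = 62190 - (-100 + 466) = 62190 - 1*366 = 62190 - 366 = 61824)
√(G + w((5 + 0)², -196)) = √(61824 + 141) = √61965 = 27*√85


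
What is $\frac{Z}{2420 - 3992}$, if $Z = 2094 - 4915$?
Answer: $\frac{2821}{1572} \approx 1.7945$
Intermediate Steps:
$Z = -2821$
$\frac{Z}{2420 - 3992} = - \frac{2821}{2420 - 3992} = - \frac{2821}{-1572} = \left(-2821\right) \left(- \frac{1}{1572}\right) = \frac{2821}{1572}$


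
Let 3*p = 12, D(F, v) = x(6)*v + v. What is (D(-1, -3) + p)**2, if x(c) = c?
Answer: 289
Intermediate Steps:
D(F, v) = 7*v (D(F, v) = 6*v + v = 7*v)
p = 4 (p = (1/3)*12 = 4)
(D(-1, -3) + p)**2 = (7*(-3) + 4)**2 = (-21 + 4)**2 = (-17)**2 = 289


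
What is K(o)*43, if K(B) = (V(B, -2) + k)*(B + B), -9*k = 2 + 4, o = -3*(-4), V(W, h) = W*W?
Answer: 147920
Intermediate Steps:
V(W, h) = W**2
o = 12
k = -2/3 (k = -(2 + 4)/9 = -1/9*6 = -2/3 ≈ -0.66667)
K(B) = 2*B*(-2/3 + B**2) (K(B) = (B**2 - 2/3)*(B + B) = (-2/3 + B**2)*(2*B) = 2*B*(-2/3 + B**2))
K(o)*43 = (2*12*(-2/3 + 12**2))*43 = (2*12*(-2/3 + 144))*43 = (2*12*(430/3))*43 = 3440*43 = 147920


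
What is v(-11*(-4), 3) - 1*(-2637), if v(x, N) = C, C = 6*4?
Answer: 2661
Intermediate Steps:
C = 24
v(x, N) = 24
v(-11*(-4), 3) - 1*(-2637) = 24 - 1*(-2637) = 24 + 2637 = 2661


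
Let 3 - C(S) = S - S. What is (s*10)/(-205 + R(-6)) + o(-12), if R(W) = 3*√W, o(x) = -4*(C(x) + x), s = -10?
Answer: 1535344/42079 + 300*I*√6/42079 ≈ 36.487 + 0.017464*I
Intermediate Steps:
C(S) = 3 (C(S) = 3 - (S - S) = 3 - 1*0 = 3 + 0 = 3)
o(x) = -12 - 4*x (o(x) = -4*(3 + x) = -12 - 4*x)
(s*10)/(-205 + R(-6)) + o(-12) = (-10*10)/(-205 + 3*√(-6)) + (-12 - 4*(-12)) = -100/(-205 + 3*(I*√6)) + (-12 + 48) = -100/(-205 + 3*I*√6) + 36 = 36 - 100/(-205 + 3*I*√6)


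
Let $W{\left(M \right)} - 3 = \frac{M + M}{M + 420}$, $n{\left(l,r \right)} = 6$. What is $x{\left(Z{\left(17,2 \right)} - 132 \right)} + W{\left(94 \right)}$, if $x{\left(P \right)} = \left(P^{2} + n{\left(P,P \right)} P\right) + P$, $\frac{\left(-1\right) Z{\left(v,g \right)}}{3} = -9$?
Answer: $\frac{2645395}{257} \approx 10293.0$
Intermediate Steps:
$W{\left(M \right)} = 3 + \frac{2 M}{420 + M}$ ($W{\left(M \right)} = 3 + \frac{M + M}{M + 420} = 3 + \frac{2 M}{420 + M}$)
$Z{\left(v,g \right)} = 27$ ($Z{\left(v,g \right)} = \left(-3\right) \left(-9\right) = 27$)
$x{\left(P \right)} = P^{2} + 7 P$ ($x{\left(P \right)} = \left(P^{2} + 6 P\right) + P = P^{2} + 7 P$)
$x{\left(Z{\left(17,2 \right)} - 132 \right)} + W{\left(94 \right)} = \left(27 - 132\right) \left(7 + \left(27 - 132\right)\right) + \frac{5 \left(252 + 94\right)}{420 + 94} = - 105 \left(7 - 105\right) + 5 \cdot \frac{1}{514} \cdot 346 = \left(-105\right) \left(-98\right) + 5 \cdot \frac{1}{514} \cdot 346 = 10290 + \frac{865}{257} = \frac{2645395}{257}$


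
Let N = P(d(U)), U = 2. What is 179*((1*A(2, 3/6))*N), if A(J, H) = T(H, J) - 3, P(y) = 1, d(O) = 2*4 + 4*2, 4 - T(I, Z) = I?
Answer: 179/2 ≈ 89.500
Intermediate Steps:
T(I, Z) = 4 - I
d(O) = 16 (d(O) = 8 + 8 = 16)
N = 1
A(J, H) = 1 - H (A(J, H) = (4 - H) - 3 = 1 - H)
179*((1*A(2, 3/6))*N) = 179*((1*(1 - 3/6))*1) = 179*((1*(1 - 1*½))*1) = 179*((1*(1 - ½))*1) = 179*((1*(½))*1) = 179*((½)*1) = 179*(½) = 179/2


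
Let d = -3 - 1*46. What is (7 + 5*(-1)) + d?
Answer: -47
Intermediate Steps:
d = -49 (d = -3 - 46 = -49)
(7 + 5*(-1)) + d = (7 + 5*(-1)) - 49 = (7 - 5) - 49 = 2 - 49 = -47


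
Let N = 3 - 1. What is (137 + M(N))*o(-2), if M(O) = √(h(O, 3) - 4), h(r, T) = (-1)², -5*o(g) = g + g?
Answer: 548/5 + 4*I*√3/5 ≈ 109.6 + 1.3856*I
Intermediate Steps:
N = 2
o(g) = -2*g/5 (o(g) = -(g + g)/5 = -2*g/5)
h(r, T) = 1
M(O) = I*√3 (M(O) = √(1 - 4) = √(-3) = I*√3)
(137 + M(N))*o(-2) = (137 + I*√3)*(-⅖*(-2)) = (137 + I*√3)*(⅘) = 548/5 + 4*I*√3/5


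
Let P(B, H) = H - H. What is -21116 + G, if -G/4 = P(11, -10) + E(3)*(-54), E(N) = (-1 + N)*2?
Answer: -20252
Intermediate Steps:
P(B, H) = 0
E(N) = -2 + 2*N
G = 864 (G = -4*(0 + (-2 + 2*3)*(-54)) = -4*(0 + (-2 + 6)*(-54)) = -4*(0 + 4*(-54)) = -4*(0 - 216) = -4*(-216) = 864)
-21116 + G = -21116 + 864 = -20252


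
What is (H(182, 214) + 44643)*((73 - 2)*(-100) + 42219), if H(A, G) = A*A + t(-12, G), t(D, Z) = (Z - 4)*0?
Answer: 2731099273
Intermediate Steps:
t(D, Z) = 0 (t(D, Z) = (-4 + Z)*0 = 0)
H(A, G) = A² (H(A, G) = A*A + 0 = A² + 0 = A²)
(H(182, 214) + 44643)*((73 - 2)*(-100) + 42219) = (182² + 44643)*((73 - 2)*(-100) + 42219) = (33124 + 44643)*(71*(-100) + 42219) = 77767*(-7100 + 42219) = 77767*35119 = 2731099273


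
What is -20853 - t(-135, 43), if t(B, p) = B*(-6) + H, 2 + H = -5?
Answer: -21656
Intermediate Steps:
H = -7 (H = -2 - 5 = -7)
t(B, p) = -7 - 6*B (t(B, p) = B*(-6) - 7 = -6*B - 7 = -7 - 6*B)
-20853 - t(-135, 43) = -20853 - (-7 - 6*(-135)) = -20853 - (-7 + 810) = -20853 - 1*803 = -20853 - 803 = -21656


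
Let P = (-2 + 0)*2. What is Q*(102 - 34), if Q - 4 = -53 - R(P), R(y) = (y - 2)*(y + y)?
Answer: -6596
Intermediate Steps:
P = -4 (P = -2*2 = -4)
R(y) = 2*y*(-2 + y) (R(y) = (-2 + y)*(2*y) = 2*y*(-2 + y))
Q = -97 (Q = 4 + (-53 - 2*(-4)*(-2 - 4)) = 4 + (-53 - 2*(-4)*(-6)) = 4 + (-53 - 1*48) = 4 + (-53 - 48) = 4 - 101 = -97)
Q*(102 - 34) = -97*(102 - 34) = -97*68 = -6596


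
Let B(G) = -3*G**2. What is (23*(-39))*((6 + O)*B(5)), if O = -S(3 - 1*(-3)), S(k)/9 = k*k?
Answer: -21393450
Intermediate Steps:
S(k) = 9*k**2 (S(k) = 9*(k*k) = 9*k**2)
O = -324 (O = -9*(3 - 1*(-3))**2 = -9*(3 + 3)**2 = -9*6**2 = -9*36 = -1*324 = -324)
(23*(-39))*((6 + O)*B(5)) = (23*(-39))*((6 - 324)*(-3*5**2)) = -(-285246)*(-3*25) = -(-285246)*(-75) = -897*23850 = -21393450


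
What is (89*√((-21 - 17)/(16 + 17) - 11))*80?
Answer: 7120*I*√13233/33 ≈ 24820.0*I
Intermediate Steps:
(89*√((-21 - 17)/(16 + 17) - 11))*80 = (89*√(-38/33 - 11))*80 = (89*√(-401/33))*80 = (89*(I*√13233/33))*80 = (89*I*√13233/33)*80 = 7120*I*√13233/33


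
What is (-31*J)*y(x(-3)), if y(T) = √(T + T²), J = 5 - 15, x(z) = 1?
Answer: 310*√2 ≈ 438.41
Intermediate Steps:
J = -10
(-31*J)*y(x(-3)) = (-31*(-10))*√(1*(1 + 1)) = 310*√(1*2) = 310*√2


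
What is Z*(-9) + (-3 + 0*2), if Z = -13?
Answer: 114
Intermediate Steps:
Z*(-9) + (-3 + 0*2) = -13*(-9) + (-3 + 0*2) = 117 + (-3 + 0) = 117 - 3 = 114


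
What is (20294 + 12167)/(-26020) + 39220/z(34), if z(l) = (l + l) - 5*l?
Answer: -511907711/1327020 ≈ -385.76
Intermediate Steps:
z(l) = -3*l (z(l) = 2*l - 5*l = -3*l)
(20294 + 12167)/(-26020) + 39220/z(34) = (20294 + 12167)/(-26020) + 39220/((-3*34)) = 32461*(-1/26020) + 39220/(-102) = -32461/26020 + 39220*(-1/102) = -32461/26020 - 19610/51 = -511907711/1327020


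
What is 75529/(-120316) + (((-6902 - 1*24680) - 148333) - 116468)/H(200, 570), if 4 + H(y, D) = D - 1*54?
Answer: -8924571969/15400448 ≈ -579.50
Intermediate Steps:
H(y, D) = -58 + D (H(y, D) = -4 + (D - 1*54) = -4 + (D - 54) = -4 + (-54 + D) = -58 + D)
75529/(-120316) + (((-6902 - 1*24680) - 148333) - 116468)/H(200, 570) = 75529/(-120316) + (((-6902 - 1*24680) - 148333) - 116468)/(-58 + 570) = 75529*(-1/120316) + (((-6902 - 24680) - 148333) - 116468)/512 = -75529/120316 + ((-31582 - 148333) - 116468)*(1/512) = -75529/120316 + (-179915 - 116468)*(1/512) = -75529/120316 - 296383*1/512 = -75529/120316 - 296383/512 = -8924571969/15400448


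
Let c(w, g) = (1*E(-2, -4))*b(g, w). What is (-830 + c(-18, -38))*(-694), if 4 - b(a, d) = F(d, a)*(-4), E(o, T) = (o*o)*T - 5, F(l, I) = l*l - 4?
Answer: 19289036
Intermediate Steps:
F(l, I) = -4 + l² (F(l, I) = l² - 4 = -4 + l²)
E(o, T) = -5 + T*o² (E(o, T) = o²*T - 5 = T*o² - 5 = -5 + T*o²)
b(a, d) = -12 + 4*d² (b(a, d) = 4 - (-4 + d²)*(-4) = 4 - (16 - 4*d²) = 4 + (-16 + 4*d²) = -12 + 4*d²)
c(w, g) = 252 - 84*w² (c(w, g) = (1*(-5 - 4*(-2)²))*(-12 + 4*w²) = (1*(-5 - 4*4))*(-12 + 4*w²) = (1*(-5 - 16))*(-12 + 4*w²) = (1*(-21))*(-12 + 4*w²) = -21*(-12 + 4*w²) = 252 - 84*w²)
(-830 + c(-18, -38))*(-694) = (-830 + (252 - 84*(-18)²))*(-694) = (-830 + (252 - 84*324))*(-694) = (-830 + (252 - 27216))*(-694) = (-830 - 26964)*(-694) = -27794*(-694) = 19289036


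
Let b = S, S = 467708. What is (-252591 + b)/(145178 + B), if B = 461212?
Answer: 215117/606390 ≈ 0.35475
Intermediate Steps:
b = 467708
(-252591 + b)/(145178 + B) = (-252591 + 467708)/(145178 + 461212) = 215117/606390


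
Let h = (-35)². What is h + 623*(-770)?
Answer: -478485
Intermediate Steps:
h = 1225
h + 623*(-770) = 1225 + 623*(-770) = 1225 - 479710 = -478485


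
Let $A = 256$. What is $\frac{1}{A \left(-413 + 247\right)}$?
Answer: $- \frac{1}{42496} \approx -2.3532 \cdot 10^{-5}$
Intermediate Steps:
$\frac{1}{A \left(-413 + 247\right)} = \frac{1}{256 \left(-413 + 247\right)} = \frac{1}{256 \left(-166\right)} = \frac{1}{-42496} = - \frac{1}{42496}$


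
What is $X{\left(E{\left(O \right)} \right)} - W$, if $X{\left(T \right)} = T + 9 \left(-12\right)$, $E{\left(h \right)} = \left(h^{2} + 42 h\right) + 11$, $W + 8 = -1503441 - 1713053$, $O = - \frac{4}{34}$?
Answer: $\frac{929539621}{289} \approx 3.2164 \cdot 10^{6}$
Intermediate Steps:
$O = - \frac{2}{17}$ ($O = \left(-4\right) \frac{1}{34} = - \frac{2}{17} \approx -0.11765$)
$W = -3216502$ ($W = -8 - 3216494 = -3216502$)
$E{\left(h \right)} = 11 + h^{2} + 42 h$
$X{\left(T \right)} = -108 + T$ ($X{\left(T \right)} = T - 108 = -108 + T$)
$X{\left(E{\left(O \right)} \right)} - W = \left(-108 + \left(11 + \left(- \frac{2}{17}\right)^{2} + 42 \left(- \frac{2}{17}\right)\right)\right) - -3216502 = \left(-108 + \left(11 + \frac{4}{289} - \frac{84}{17}\right)\right) + 3216502 = \left(-108 + \frac{1755}{289}\right) + 3216502 = - \frac{29457}{289} + 3216502 = \frac{929539621}{289}$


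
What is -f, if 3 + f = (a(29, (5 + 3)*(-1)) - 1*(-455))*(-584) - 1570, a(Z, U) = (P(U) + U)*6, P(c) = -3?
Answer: 228749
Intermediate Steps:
a(Z, U) = -18 + 6*U (a(Z, U) = (-3 + U)*6 = -18 + 6*U)
f = -228749 (f = -3 + (((-18 + 6*((5 + 3)*(-1))) - 1*(-455))*(-584) - 1570) = -3 + (((-18 + 6*(8*(-1))) + 455)*(-584) - 1570) = -3 + (((-18 + 6*(-8)) + 455)*(-584) - 1570) = -3 + (((-18 - 48) + 455)*(-584) - 1570) = -3 + ((-66 + 455)*(-584) - 1570) = -3 + (389*(-584) - 1570) = -3 + (-227176 - 1570) = -3 - 228746 = -228749)
-f = -1*(-228749) = 228749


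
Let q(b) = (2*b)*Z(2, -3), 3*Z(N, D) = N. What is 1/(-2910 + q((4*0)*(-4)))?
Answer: -1/2910 ≈ -0.00034364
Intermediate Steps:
Z(N, D) = N/3
q(b) = 4*b/3 (q(b) = (2*b)*((⅓)*2) = (2*b)*(⅔) = 4*b/3)
1/(-2910 + q((4*0)*(-4))) = 1/(-2910 + 4*((4*0)*(-4))/3) = 1/(-2910 + 4*(0*(-4))/3) = 1/(-2910 + (4/3)*0) = 1/(-2910 + 0) = 1/(-2910) = -1/2910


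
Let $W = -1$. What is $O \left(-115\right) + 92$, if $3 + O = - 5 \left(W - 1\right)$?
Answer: $-713$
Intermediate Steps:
$O = 7$ ($O = -3 - 5 \left(-1 - 1\right) = -3 - -10 = -3 + 10 = 7$)
$O \left(-115\right) + 92 = 7 \left(-115\right) + 92 = -805 + 92 = -713$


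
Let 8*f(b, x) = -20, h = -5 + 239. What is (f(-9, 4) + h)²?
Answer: 214369/4 ≈ 53592.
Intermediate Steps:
h = 234
f(b, x) = -5/2 (f(b, x) = (⅛)*(-20) = -5/2)
(f(-9, 4) + h)² = (-5/2 + 234)² = (463/2)² = 214369/4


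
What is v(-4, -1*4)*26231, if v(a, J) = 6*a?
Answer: -629544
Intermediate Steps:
v(-4, -1*4)*26231 = (6*(-4))*26231 = -24*26231 = -629544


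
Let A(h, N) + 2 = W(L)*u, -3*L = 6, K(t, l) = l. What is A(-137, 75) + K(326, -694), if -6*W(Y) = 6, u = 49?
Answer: -745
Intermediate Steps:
L = -2 (L = -⅓*6 = -2)
W(Y) = -1 (W(Y) = -⅙*6 = -1)
A(h, N) = -51 (A(h, N) = -2 - 1*49 = -2 - 49 = -51)
A(-137, 75) + K(326, -694) = -51 - 694 = -745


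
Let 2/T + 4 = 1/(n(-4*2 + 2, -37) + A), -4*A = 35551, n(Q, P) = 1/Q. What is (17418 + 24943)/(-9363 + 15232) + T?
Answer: 8410320881/1251951604 ≈ 6.7178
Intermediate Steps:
A = -35551/4 (A = -1/4*35551 = -35551/4 ≈ -8887.8)
T = -106655/213316 (T = 2/(-4 + 1/(1/(-4*2 + 2) - 35551/4)) = 2/(-4 + 1/(1/(-8 + 2) - 35551/4)) = 2/(-4 + 1/(1/(-6) - 35551/4)) = 2/(-4 + 1/(-1/6 - 35551/4)) = 2/(-4 + 1/(-106655/12)) = 2/(-4 - 12/106655) = 2/(-426632/106655) = 2*(-106655/426632) = -106655/213316 ≈ -0.49999)
(17418 + 24943)/(-9363 + 15232) + T = (17418 + 24943)/(-9363 + 15232) - 106655/213316 = 42361/5869 - 106655/213316 = 8410320881/1251951604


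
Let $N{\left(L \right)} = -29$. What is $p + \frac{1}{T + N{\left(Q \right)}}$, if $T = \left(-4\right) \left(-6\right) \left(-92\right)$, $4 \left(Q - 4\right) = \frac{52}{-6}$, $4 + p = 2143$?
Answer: $\frac{4784942}{2237} \approx 2139.0$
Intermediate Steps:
$p = 2139$ ($p = -4 + 2143 = 2139$)
$Q = \frac{11}{6}$ ($Q = 4 + \frac{52 \frac{1}{-6}}{4} = 4 + \frac{52 \left(- \frac{1}{6}\right)}{4} = 4 + \frac{1}{4} \left(- \frac{26}{3}\right) = 4 - \frac{13}{6} = \frac{11}{6} \approx 1.8333$)
$T = -2208$ ($T = 24 \left(-92\right) = -2208$)
$p + \frac{1}{T + N{\left(Q \right)}} = 2139 + \frac{1}{-2208 - 29} = 2139 + \frac{1}{-2237} = 2139 - \frac{1}{2237} = \frac{4784942}{2237}$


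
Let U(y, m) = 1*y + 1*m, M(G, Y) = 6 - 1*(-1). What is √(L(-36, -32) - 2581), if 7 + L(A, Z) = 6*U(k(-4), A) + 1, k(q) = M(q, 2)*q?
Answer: I*√2971 ≈ 54.507*I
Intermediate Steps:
M(G, Y) = 7 (M(G, Y) = 6 + 1 = 7)
k(q) = 7*q
U(y, m) = m + y (U(y, m) = y + m = m + y)
L(A, Z) = -174 + 6*A (L(A, Z) = -7 + (6*(A + 7*(-4)) + 1) = -7 + (6*(A - 28) + 1) = -7 + (6*(-28 + A) + 1) = -7 + ((-168 + 6*A) + 1) = -7 + (-167 + 6*A) = -174 + 6*A)
√(L(-36, -32) - 2581) = √((-174 + 6*(-36)) - 2581) = √((-174 - 216) - 2581) = √(-390 - 2581) = √(-2971) = I*√2971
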